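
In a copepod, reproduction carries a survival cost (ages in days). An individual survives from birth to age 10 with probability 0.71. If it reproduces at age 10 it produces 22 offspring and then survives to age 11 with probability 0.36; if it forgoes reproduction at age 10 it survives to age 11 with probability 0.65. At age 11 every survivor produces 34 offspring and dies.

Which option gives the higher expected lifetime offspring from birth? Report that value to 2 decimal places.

breed at age 10: R₀ = 0.71 × (22 + 0.36 × 34) = 0.71 × 34.2400 = 24.3104
delay to age 11: R₀ = 0.71 × (0.65 × 34) = 0.71 × 22.1000 = 15.6910
Higher: breed at age 10 (24.3104).

24.31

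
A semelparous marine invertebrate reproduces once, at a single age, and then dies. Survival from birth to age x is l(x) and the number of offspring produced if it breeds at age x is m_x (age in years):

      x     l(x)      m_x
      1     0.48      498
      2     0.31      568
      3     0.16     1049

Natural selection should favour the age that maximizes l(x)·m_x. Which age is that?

1

Expected offspring if breeding at age x = l(x) × m_x:
  age 1: 0.48 × 498 = 239.040
  age 2: 0.31 × 568 = 176.080
  age 3: 0.16 × 1049 = 167.840
Maximum at age 1 (239.040).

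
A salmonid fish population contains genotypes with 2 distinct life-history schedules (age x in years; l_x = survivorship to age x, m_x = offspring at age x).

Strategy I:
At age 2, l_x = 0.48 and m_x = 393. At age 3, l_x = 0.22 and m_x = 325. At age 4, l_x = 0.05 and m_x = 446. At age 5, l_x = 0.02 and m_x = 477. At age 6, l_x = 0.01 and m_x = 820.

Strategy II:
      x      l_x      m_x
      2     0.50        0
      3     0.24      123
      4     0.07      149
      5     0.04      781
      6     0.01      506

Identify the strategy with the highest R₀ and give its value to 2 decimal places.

300.18

Strategy I: R₀ = 0.48×393 + 0.22×325 + 0.05×446 + 0.02×477 + 0.01×820 = 300.1800
Strategy II: R₀ = 0.50×0 + 0.24×123 + 0.07×149 + 0.04×781 + 0.01×506 = 76.2500
Highest R₀: strategy I with 300.1800.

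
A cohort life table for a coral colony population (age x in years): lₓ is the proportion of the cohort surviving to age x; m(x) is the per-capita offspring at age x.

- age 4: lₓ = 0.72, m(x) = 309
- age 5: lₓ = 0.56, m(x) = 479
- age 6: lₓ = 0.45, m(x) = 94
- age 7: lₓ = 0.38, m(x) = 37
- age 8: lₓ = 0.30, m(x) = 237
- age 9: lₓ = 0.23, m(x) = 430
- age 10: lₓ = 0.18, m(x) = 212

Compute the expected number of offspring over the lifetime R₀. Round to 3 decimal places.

755.240

R₀ = Σ lₓ m(x):
  age 4: 0.72 × 309 = 222.4800
  age 5: 0.56 × 479 = 268.2400
  age 6: 0.45 × 94 = 42.3000
  age 7: 0.38 × 37 = 14.0600
  age 8: 0.30 × 237 = 71.1000
  age 9: 0.23 × 430 = 98.9000
  age 10: 0.18 × 212 = 38.1600
R₀ = 222.4800 + 268.2400 + 42.3000 + 14.0600 + 71.1000 + 98.9000 + 38.1600 = 755.2400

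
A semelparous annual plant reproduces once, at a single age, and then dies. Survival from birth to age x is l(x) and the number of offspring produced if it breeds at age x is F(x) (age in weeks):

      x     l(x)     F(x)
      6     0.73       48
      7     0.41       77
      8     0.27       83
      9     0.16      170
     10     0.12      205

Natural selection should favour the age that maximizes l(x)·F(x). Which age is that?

6

Expected offspring if breeding at age x = l(x) × F(x):
  age 6: 0.73 × 48 = 35.040
  age 7: 0.41 × 77 = 31.570
  age 8: 0.27 × 83 = 22.410
  age 9: 0.16 × 170 = 27.200
  age 10: 0.12 × 205 = 24.600
Maximum at age 6 (35.040).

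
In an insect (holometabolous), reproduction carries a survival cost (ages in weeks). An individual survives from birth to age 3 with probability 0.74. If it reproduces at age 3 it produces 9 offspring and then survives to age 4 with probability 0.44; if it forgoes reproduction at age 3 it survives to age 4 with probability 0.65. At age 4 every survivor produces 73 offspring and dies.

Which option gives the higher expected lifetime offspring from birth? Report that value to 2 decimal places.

breed at age 3: R₀ = 0.74 × (9 + 0.44 × 73) = 0.74 × 41.1200 = 30.4288
delay to age 4: R₀ = 0.74 × (0.65 × 73) = 0.74 × 47.4500 = 35.1130
Higher: delay to age 4 (35.1130).

35.11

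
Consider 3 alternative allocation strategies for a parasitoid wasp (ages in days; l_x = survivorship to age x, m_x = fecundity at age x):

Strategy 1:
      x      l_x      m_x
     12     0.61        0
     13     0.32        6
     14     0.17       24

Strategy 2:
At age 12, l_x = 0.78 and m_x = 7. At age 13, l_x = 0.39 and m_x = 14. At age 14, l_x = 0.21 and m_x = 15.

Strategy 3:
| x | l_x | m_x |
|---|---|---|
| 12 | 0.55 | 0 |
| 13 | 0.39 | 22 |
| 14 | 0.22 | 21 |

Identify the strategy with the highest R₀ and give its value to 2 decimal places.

Strategy 1: R₀ = 0.61×0 + 0.32×6 + 0.17×24 = 6.0000
Strategy 2: R₀ = 0.78×7 + 0.39×14 + 0.21×15 = 14.0700
Strategy 3: R₀ = 0.55×0 + 0.39×22 + 0.22×21 = 13.2000
Highest R₀: strategy 2 with 14.0700.

14.07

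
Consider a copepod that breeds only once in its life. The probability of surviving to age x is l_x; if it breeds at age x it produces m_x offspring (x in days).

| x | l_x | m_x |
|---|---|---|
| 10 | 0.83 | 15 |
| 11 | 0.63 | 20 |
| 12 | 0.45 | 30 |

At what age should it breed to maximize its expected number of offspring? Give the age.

12

Expected offspring if breeding at age x = l_x × m_x:
  age 10: 0.83 × 15 = 12.450
  age 11: 0.63 × 20 = 12.600
  age 12: 0.45 × 30 = 13.500
Maximum at age 12 (13.500).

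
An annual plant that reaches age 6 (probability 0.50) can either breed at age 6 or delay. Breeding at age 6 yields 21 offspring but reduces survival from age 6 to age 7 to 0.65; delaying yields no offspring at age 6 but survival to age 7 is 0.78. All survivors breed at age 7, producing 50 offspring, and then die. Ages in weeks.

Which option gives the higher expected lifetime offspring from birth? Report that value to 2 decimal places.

breed at age 6: R₀ = 0.50 × (21 + 0.65 × 50) = 0.50 × 53.5000 = 26.7500
delay to age 7: R₀ = 0.50 × (0.78 × 50) = 0.50 × 39.0000 = 19.5000
Higher: breed at age 6 (26.7500).

26.75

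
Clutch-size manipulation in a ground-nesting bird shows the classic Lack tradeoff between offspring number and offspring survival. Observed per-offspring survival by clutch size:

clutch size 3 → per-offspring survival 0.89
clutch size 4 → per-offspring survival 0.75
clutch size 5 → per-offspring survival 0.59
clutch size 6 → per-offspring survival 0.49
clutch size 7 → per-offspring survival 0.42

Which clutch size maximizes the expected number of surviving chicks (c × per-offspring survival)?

4

Expected surviving chicks = c × s(c):
  c=3: 3 × 0.89 = 2.670
  c=4: 4 × 0.75 = 3.000
  c=5: 5 × 0.59 = 2.950
  c=6: 6 × 0.49 = 2.940
  c=7: 7 × 0.42 = 2.940
Maximum at c = 4 (3.000 surviving chicks).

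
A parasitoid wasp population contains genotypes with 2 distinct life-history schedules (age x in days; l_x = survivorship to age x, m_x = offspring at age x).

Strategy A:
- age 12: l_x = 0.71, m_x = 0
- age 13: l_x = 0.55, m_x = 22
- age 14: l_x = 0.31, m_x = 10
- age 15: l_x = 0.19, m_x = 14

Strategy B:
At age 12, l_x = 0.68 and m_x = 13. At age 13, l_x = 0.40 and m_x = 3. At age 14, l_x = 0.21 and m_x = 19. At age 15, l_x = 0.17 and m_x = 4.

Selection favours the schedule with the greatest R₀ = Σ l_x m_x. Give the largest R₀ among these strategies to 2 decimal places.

Strategy A: R₀ = 0.71×0 + 0.55×22 + 0.31×10 + 0.19×14 = 17.8600
Strategy B: R₀ = 0.68×13 + 0.40×3 + 0.21×19 + 0.17×4 = 14.7100
Highest R₀: strategy A with 17.8600.

17.86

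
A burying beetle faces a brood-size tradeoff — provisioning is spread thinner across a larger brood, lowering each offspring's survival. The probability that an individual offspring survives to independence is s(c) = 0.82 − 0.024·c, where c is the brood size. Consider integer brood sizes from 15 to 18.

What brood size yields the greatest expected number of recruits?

17

Expected recruits = c × s(c):
  c=15: 15 × 0.460 = 6.900
  c=16: 16 × 0.436 = 6.976
  c=17: 17 × 0.412 = 7.004
  c=18: 18 × 0.388 = 6.984
Maximum at c = 17 (7.004 recruits).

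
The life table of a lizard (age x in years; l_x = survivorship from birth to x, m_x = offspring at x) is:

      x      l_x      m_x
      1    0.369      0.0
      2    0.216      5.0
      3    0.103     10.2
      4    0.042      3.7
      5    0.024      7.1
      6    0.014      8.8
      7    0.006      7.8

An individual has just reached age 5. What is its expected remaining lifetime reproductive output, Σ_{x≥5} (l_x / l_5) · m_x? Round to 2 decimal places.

l_5 = 0.024. Conditional survival from age 5 to x is l_x / l_5.
  x=5: (0.024/0.024) × 7.1 = 7.1000
  x=6: (0.014/0.024) × 8.8 = 5.1333
  x=7: (0.006/0.024) × 7.8 = 1.9500
Sum = 7.1000 + 5.1333 + 1.9500 = 14.1833

14.18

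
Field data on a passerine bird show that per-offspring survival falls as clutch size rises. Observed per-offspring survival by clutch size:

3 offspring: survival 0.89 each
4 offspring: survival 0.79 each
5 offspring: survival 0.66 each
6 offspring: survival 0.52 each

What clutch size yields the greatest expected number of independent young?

5

Expected independent young = c × s(c):
  c=3: 3 × 0.89 = 2.670
  c=4: 4 × 0.79 = 3.160
  c=5: 5 × 0.66 = 3.300
  c=6: 6 × 0.52 = 3.120
Maximum at c = 5 (3.300 independent young).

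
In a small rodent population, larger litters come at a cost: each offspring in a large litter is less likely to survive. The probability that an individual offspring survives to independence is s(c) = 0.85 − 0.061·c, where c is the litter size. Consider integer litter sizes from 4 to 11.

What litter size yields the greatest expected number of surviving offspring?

Expected surviving offspring = c × s(c):
  c=4: 4 × 0.606 = 2.424
  c=5: 5 × 0.545 = 2.725
  c=6: 6 × 0.484 = 2.904
  c=7: 7 × 0.423 = 2.961
  c=8: 8 × 0.362 = 2.896
  c=9: 9 × 0.301 = 2.709
  c=10: 10 × 0.240 = 2.400
  c=11: 11 × 0.179 = 1.969
Maximum at c = 7 (2.961 surviving offspring).

7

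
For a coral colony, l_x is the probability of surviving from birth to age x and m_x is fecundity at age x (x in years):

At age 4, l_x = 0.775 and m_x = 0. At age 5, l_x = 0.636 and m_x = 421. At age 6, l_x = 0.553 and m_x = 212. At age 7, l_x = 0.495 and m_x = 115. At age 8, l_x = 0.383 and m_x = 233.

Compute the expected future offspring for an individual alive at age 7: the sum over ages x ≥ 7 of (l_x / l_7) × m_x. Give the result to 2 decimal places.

295.28

l_7 = 0.495. Conditional survival from age 7 to x is l_x / l_7.
  x=7: (0.495/0.495) × 115 = 115.0000
  x=8: (0.383/0.495) × 233 = 180.2808
Sum = 115.0000 + 180.2808 = 295.2808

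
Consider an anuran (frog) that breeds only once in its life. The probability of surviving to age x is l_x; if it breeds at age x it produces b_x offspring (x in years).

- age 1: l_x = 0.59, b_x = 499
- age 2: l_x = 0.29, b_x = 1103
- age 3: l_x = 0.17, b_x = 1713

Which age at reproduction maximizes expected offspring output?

Expected offspring if breeding at age x = l_x × b_x:
  age 1: 0.59 × 499 = 294.410
  age 2: 0.29 × 1103 = 319.870
  age 3: 0.17 × 1713 = 291.210
Maximum at age 2 (319.870).

2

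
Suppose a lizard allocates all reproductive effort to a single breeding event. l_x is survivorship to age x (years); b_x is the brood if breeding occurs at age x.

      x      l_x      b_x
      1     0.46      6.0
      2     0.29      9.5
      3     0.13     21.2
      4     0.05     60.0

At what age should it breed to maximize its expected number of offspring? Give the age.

4

Expected offspring if breeding at age x = l_x × b_x:
  age 1: 0.46 × 6.0 = 2.760
  age 2: 0.29 × 9.5 = 2.755
  age 3: 0.13 × 21.2 = 2.756
  age 4: 0.05 × 60.0 = 3.000
Maximum at age 4 (3.000).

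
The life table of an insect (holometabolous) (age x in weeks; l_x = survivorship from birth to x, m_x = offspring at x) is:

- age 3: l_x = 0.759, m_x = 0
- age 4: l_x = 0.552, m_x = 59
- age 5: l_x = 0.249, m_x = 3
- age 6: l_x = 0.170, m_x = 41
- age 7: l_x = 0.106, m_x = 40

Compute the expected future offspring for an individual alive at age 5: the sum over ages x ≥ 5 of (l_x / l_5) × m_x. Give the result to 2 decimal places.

l_5 = 0.249. Conditional survival from age 5 to x is l_x / l_5.
  x=5: (0.249/0.249) × 3 = 3.0000
  x=6: (0.170/0.249) × 41 = 27.9920
  x=7: (0.106/0.249) × 40 = 17.0281
Sum = 3.0000 + 27.9920 + 17.0281 = 48.0201

48.02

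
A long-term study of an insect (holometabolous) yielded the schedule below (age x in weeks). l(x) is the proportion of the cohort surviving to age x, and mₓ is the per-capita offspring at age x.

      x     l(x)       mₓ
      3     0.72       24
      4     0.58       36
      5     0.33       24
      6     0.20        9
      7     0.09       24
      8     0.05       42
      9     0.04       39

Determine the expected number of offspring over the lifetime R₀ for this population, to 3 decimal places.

53.700

R₀ = Σ l(x) mₓ:
  age 3: 0.72 × 24 = 17.2800
  age 4: 0.58 × 36 = 20.8800
  age 5: 0.33 × 24 = 7.9200
  age 6: 0.20 × 9 = 1.8000
  age 7: 0.09 × 24 = 2.1600
  age 8: 0.05 × 42 = 2.1000
  age 9: 0.04 × 39 = 1.5600
R₀ = 17.2800 + 20.8800 + 7.9200 + 1.8000 + 2.1600 + 2.1000 + 1.5600 = 53.7000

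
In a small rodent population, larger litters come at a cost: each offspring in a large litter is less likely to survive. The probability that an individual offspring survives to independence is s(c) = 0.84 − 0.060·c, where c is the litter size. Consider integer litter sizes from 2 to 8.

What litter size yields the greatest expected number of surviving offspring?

Expected surviving offspring = c × s(c):
  c=2: 2 × 0.720 = 1.440
  c=3: 3 × 0.660 = 1.980
  c=4: 4 × 0.600 = 2.400
  c=5: 5 × 0.540 = 2.700
  c=6: 6 × 0.480 = 2.880
  c=7: 7 × 0.420 = 2.940
  c=8: 8 × 0.360 = 2.880
Maximum at c = 7 (2.940 surviving offspring).

7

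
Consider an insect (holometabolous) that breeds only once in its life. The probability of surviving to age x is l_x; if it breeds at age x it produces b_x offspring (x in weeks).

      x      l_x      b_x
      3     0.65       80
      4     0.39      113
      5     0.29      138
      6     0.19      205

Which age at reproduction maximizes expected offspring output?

3

Expected offspring if breeding at age x = l_x × b_x:
  age 3: 0.65 × 80 = 52.000
  age 4: 0.39 × 113 = 44.070
  age 5: 0.29 × 138 = 40.020
  age 6: 0.19 × 205 = 38.950
Maximum at age 3 (52.000).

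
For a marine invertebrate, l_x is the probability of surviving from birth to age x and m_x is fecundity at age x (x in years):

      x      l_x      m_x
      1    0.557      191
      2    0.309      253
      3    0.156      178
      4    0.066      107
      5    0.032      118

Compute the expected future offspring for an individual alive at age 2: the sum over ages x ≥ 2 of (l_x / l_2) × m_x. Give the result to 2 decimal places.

377.94

l_2 = 0.309. Conditional survival from age 2 to x is l_x / l_2.
  x=2: (0.309/0.309) × 253 = 253.0000
  x=3: (0.156/0.309) × 178 = 89.8641
  x=4: (0.066/0.309) × 107 = 22.8544
  x=5: (0.032/0.309) × 118 = 12.2201
Sum = 253.0000 + 89.8641 + 22.8544 + 12.2201 = 377.9385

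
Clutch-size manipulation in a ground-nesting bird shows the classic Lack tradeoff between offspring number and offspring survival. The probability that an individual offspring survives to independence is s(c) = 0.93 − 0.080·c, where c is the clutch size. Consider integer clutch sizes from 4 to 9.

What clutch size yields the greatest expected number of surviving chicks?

Expected surviving chicks = c × s(c):
  c=4: 4 × 0.610 = 2.440
  c=5: 5 × 0.530 = 2.650
  c=6: 6 × 0.450 = 2.700
  c=7: 7 × 0.370 = 2.590
  c=8: 8 × 0.290 = 2.320
  c=9: 9 × 0.210 = 1.890
Maximum at c = 6 (2.700 surviving chicks).

6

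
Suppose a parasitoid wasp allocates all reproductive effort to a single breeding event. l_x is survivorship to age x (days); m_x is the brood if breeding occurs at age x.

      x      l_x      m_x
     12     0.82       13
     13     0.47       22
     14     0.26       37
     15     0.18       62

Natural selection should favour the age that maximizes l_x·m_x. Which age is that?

Expected offspring if breeding at age x = l_x × m_x:
  age 12: 0.82 × 13 = 10.660
  age 13: 0.47 × 22 = 10.340
  age 14: 0.26 × 37 = 9.620
  age 15: 0.18 × 62 = 11.160
Maximum at age 15 (11.160).

15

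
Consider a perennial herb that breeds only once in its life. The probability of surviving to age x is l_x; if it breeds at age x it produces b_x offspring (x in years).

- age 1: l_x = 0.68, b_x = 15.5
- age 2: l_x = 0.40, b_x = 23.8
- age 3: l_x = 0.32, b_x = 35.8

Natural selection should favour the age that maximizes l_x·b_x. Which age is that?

Expected offspring if breeding at age x = l_x × b_x:
  age 1: 0.68 × 15.5 = 10.540
  age 2: 0.40 × 23.8 = 9.520
  age 3: 0.32 × 35.8 = 11.456
Maximum at age 3 (11.456).

3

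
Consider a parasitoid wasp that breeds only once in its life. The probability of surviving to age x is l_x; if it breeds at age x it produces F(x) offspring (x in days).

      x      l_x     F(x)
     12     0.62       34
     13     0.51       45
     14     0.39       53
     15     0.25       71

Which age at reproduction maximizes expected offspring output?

13

Expected offspring if breeding at age x = l_x × F(x):
  age 12: 0.62 × 34 = 21.080
  age 13: 0.51 × 45 = 22.950
  age 14: 0.39 × 53 = 20.670
  age 15: 0.25 × 71 = 17.750
Maximum at age 13 (22.950).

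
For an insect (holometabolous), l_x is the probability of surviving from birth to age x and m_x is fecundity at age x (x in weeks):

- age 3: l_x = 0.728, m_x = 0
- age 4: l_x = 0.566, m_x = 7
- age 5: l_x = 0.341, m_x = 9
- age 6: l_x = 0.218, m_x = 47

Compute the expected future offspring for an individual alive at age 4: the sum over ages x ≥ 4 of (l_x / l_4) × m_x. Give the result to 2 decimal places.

l_4 = 0.566. Conditional survival from age 4 to x is l_x / l_4.
  x=4: (0.566/0.566) × 7 = 7.0000
  x=5: (0.341/0.566) × 9 = 5.4223
  x=6: (0.218/0.566) × 47 = 18.1025
Sum = 7.0000 + 5.4223 + 18.1025 = 30.5247

30.52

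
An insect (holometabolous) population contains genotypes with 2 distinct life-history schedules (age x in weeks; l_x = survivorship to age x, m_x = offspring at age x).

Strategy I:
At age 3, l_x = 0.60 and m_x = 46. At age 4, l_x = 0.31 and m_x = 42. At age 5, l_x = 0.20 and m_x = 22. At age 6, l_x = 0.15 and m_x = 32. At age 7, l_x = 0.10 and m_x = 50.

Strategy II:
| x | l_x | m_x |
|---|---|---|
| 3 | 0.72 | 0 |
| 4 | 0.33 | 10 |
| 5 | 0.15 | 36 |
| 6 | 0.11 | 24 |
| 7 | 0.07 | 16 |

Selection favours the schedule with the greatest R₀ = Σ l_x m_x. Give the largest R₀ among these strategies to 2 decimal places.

Strategy I: R₀ = 0.60×46 + 0.31×42 + 0.20×22 + 0.15×32 + 0.10×50 = 54.8200
Strategy II: R₀ = 0.72×0 + 0.33×10 + 0.15×36 + 0.11×24 + 0.07×16 = 12.4600
Highest R₀: strategy I with 54.8200.

54.82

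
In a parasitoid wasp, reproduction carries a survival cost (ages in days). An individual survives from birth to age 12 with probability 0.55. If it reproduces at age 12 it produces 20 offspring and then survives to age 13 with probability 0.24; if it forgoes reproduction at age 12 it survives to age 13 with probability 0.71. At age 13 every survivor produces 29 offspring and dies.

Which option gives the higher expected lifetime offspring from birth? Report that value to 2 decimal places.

14.83

breed at age 12: R₀ = 0.55 × (20 + 0.24 × 29) = 0.55 × 26.9600 = 14.8280
delay to age 13: R₀ = 0.55 × (0.71 × 29) = 0.55 × 20.5900 = 11.3245
Higher: breed at age 12 (14.8280).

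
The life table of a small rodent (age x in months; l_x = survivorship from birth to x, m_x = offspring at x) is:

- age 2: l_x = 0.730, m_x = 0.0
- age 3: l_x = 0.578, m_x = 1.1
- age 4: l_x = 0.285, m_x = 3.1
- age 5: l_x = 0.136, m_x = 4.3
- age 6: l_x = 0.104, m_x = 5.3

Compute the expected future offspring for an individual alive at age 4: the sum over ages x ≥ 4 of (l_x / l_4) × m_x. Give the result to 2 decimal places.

7.09

l_4 = 0.285. Conditional survival from age 4 to x is l_x / l_4.
  x=4: (0.285/0.285) × 3.1 = 3.1000
  x=5: (0.136/0.285) × 4.3 = 2.0519
  x=6: (0.104/0.285) × 5.3 = 1.9340
Sum = 3.1000 + 2.0519 + 1.9340 = 7.0860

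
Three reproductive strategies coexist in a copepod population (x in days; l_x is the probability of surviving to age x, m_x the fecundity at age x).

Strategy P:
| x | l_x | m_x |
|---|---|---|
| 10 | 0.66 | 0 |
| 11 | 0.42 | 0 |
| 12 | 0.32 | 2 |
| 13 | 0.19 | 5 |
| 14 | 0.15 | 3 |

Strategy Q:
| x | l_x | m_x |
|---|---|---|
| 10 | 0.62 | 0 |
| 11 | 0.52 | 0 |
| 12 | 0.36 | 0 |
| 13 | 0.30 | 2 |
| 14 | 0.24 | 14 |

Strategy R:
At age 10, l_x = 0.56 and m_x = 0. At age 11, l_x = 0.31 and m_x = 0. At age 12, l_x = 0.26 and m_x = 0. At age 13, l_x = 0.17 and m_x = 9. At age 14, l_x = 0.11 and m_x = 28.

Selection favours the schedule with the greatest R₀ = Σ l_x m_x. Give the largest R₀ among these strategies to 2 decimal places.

Strategy P: R₀ = 0.66×0 + 0.42×0 + 0.32×2 + 0.19×5 + 0.15×3 = 2.0400
Strategy Q: R₀ = 0.62×0 + 0.52×0 + 0.36×0 + 0.30×2 + 0.24×14 = 3.9600
Strategy R: R₀ = 0.56×0 + 0.31×0 + 0.26×0 + 0.17×9 + 0.11×28 = 4.6100
Highest R₀: strategy R with 4.6100.

4.61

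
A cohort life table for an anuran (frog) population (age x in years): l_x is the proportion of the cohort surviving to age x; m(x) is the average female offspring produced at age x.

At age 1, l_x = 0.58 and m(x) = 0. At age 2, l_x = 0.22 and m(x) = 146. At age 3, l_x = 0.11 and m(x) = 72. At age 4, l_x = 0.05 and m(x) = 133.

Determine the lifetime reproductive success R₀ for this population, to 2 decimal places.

46.69

R₀ = Σ l_x m(x):
  age 1: 0.58 × 0 = 0.0000
  age 2: 0.22 × 146 = 32.1200
  age 3: 0.11 × 72 = 7.9200
  age 4: 0.05 × 133 = 6.6500
R₀ = 0.0000 + 32.1200 + 7.9200 + 6.6500 = 46.6900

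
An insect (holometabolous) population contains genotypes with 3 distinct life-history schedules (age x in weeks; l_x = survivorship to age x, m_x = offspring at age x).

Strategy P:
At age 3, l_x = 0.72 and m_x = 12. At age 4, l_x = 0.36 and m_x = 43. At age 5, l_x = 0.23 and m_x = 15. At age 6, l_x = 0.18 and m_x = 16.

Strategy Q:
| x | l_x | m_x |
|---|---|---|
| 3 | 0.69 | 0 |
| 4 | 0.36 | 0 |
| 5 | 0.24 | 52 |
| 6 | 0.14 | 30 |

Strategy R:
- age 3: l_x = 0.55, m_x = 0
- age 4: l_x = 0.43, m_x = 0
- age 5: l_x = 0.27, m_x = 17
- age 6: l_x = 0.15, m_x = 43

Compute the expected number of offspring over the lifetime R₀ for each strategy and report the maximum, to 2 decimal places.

30.45

Strategy P: R₀ = 0.72×12 + 0.36×43 + 0.23×15 + 0.18×16 = 30.4500
Strategy Q: R₀ = 0.69×0 + 0.36×0 + 0.24×52 + 0.14×30 = 16.6800
Strategy R: R₀ = 0.55×0 + 0.43×0 + 0.27×17 + 0.15×43 = 11.0400
Highest R₀: strategy P with 30.4500.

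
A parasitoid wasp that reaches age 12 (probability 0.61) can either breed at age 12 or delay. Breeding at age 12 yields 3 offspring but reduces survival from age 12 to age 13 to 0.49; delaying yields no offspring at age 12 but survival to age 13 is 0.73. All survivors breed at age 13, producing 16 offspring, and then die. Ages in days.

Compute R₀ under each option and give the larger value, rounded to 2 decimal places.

7.12

breed at age 12: R₀ = 0.61 × (3 + 0.49 × 16) = 0.61 × 10.8400 = 6.6124
delay to age 13: R₀ = 0.61 × (0.73 × 16) = 0.61 × 11.6800 = 7.1248
Higher: delay to age 13 (7.1248).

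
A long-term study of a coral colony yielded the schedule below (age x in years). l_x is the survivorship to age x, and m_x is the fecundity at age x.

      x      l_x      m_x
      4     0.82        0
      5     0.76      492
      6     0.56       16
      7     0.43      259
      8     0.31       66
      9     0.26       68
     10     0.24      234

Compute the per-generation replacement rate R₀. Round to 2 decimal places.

R₀ = Σ l_x m_x:
  age 4: 0.82 × 0 = 0.0000
  age 5: 0.76 × 492 = 373.9200
  age 6: 0.56 × 16 = 8.9600
  age 7: 0.43 × 259 = 111.3700
  age 8: 0.31 × 66 = 20.4600
  age 9: 0.26 × 68 = 17.6800
  age 10: 0.24 × 234 = 56.1600
R₀ = 0.0000 + 373.9200 + 8.9600 + 111.3700 + 20.4600 + 17.6800 + 56.1600 = 588.5500

588.55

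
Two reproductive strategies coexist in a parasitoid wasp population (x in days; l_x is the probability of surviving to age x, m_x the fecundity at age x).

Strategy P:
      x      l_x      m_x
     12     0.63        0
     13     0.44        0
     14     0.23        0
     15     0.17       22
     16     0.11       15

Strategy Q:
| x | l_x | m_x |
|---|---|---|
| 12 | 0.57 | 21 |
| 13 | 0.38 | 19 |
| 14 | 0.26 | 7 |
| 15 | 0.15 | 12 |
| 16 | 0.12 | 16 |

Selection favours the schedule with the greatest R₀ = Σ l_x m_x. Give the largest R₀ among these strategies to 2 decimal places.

24.73

Strategy P: R₀ = 0.63×0 + 0.44×0 + 0.23×0 + 0.17×22 + 0.11×15 = 5.3900
Strategy Q: R₀ = 0.57×21 + 0.38×19 + 0.26×7 + 0.15×12 + 0.12×16 = 24.7300
Highest R₀: strategy Q with 24.7300.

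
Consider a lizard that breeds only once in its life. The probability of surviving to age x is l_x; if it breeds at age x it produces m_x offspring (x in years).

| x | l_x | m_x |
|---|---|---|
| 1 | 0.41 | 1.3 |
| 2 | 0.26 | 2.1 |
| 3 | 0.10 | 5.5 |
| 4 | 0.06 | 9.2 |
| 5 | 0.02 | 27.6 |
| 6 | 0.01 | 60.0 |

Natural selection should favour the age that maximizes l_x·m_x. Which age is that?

Expected offspring if breeding at age x = l_x × m_x:
  age 1: 0.41 × 1.3 = 0.533
  age 2: 0.26 × 2.1 = 0.546
  age 3: 0.10 × 5.5 = 0.550
  age 4: 0.06 × 9.2 = 0.552
  age 5: 0.02 × 27.6 = 0.552
  age 6: 0.01 × 60.0 = 0.600
Maximum at age 6 (0.600).

6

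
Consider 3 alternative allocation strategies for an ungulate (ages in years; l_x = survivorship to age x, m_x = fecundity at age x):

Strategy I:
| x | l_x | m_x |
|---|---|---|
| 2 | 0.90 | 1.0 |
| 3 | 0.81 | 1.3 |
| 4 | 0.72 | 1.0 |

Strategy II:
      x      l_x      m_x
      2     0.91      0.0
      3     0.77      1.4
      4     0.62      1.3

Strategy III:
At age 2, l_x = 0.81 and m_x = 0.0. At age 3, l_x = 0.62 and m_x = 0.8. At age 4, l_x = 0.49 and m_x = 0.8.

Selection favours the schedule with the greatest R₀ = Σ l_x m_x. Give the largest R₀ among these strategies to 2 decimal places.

2.67

Strategy I: R₀ = 0.90×1.0 + 0.81×1.3 + 0.72×1.0 = 2.6730
Strategy II: R₀ = 0.91×0.0 + 0.77×1.4 + 0.62×1.3 = 1.8840
Strategy III: R₀ = 0.81×0.0 + 0.62×0.8 + 0.49×0.8 = 0.8880
Highest R₀: strategy I with 2.6730.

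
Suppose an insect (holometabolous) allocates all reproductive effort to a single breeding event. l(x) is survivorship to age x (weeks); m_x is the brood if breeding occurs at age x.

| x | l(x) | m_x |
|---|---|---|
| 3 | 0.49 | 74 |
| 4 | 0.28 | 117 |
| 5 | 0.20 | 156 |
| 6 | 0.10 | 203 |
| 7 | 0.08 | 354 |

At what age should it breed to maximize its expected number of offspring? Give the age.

Expected offspring if breeding at age x = l(x) × m_x:
  age 3: 0.49 × 74 = 36.260
  age 4: 0.28 × 117 = 32.760
  age 5: 0.20 × 156 = 31.200
  age 6: 0.10 × 203 = 20.300
  age 7: 0.08 × 354 = 28.320
Maximum at age 3 (36.260).

3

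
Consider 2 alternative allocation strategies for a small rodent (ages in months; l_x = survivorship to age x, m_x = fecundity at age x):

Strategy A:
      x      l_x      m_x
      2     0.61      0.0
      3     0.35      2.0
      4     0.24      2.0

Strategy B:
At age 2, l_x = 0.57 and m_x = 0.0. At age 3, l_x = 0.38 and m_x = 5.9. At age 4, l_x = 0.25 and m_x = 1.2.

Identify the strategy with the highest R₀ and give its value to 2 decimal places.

Strategy A: R₀ = 0.61×0.0 + 0.35×2.0 + 0.24×2.0 = 1.1800
Strategy B: R₀ = 0.57×0.0 + 0.38×5.9 + 0.25×1.2 = 2.5420
Highest R₀: strategy B with 2.5420.

2.54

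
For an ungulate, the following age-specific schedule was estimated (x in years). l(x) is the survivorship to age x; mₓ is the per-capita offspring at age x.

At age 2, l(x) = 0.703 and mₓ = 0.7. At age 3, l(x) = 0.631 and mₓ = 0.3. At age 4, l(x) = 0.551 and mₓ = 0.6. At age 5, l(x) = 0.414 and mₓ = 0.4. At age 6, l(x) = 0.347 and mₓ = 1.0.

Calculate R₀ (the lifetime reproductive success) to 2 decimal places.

1.52

R₀ = Σ l(x) mₓ:
  age 2: 0.703 × 0.7 = 0.4921
  age 3: 0.631 × 0.3 = 0.1893
  age 4: 0.551 × 0.6 = 0.3306
  age 5: 0.414 × 0.4 = 0.1656
  age 6: 0.347 × 1.0 = 0.3470
R₀ = 0.4921 + 0.1893 + 0.3306 + 0.1656 + 0.3470 = 1.5246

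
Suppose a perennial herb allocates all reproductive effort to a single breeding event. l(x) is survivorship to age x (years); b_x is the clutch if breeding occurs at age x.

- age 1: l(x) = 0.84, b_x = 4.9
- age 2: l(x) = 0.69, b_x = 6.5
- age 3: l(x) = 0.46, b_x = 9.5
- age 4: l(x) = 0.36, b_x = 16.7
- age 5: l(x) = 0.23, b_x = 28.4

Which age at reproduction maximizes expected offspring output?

Expected offspring if breeding at age x = l(x) × b_x:
  age 1: 0.84 × 4.9 = 4.116
  age 2: 0.69 × 6.5 = 4.485
  age 3: 0.46 × 9.5 = 4.370
  age 4: 0.36 × 16.7 = 6.012
  age 5: 0.23 × 28.4 = 6.532
Maximum at age 5 (6.532).

5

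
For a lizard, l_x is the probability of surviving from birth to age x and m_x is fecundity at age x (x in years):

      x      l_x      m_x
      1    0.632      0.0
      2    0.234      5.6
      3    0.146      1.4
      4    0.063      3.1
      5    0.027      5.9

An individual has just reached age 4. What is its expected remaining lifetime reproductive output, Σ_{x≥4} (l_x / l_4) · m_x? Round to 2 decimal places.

5.63

l_4 = 0.063. Conditional survival from age 4 to x is l_x / l_4.
  x=4: (0.063/0.063) × 3.1 = 3.1000
  x=5: (0.027/0.063) × 5.9 = 2.5286
Sum = 3.1000 + 2.5286 = 5.6286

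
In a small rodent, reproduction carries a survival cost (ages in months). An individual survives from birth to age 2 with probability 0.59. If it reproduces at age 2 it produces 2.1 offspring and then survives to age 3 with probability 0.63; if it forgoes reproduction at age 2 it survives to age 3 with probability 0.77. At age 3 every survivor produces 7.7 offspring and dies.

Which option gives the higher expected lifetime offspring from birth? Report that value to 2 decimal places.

4.10

breed at age 2: R₀ = 0.59 × (2.1 + 0.63 × 7.7) = 0.59 × 6.9510 = 4.1011
delay to age 3: R₀ = 0.59 × (0.77 × 7.7) = 0.59 × 5.9290 = 3.4981
Higher: breed at age 2 (4.1011).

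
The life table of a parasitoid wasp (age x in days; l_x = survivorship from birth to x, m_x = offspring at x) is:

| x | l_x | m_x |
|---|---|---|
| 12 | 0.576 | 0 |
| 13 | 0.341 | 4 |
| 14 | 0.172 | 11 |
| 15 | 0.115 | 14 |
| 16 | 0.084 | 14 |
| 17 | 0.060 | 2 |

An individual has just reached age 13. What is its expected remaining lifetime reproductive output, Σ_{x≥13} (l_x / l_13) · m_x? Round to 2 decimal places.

18.07

l_13 = 0.341. Conditional survival from age 13 to x is l_x / l_13.
  x=13: (0.341/0.341) × 4 = 4.0000
  x=14: (0.172/0.341) × 11 = 5.5484
  x=15: (0.115/0.341) × 14 = 4.7214
  x=16: (0.084/0.341) × 14 = 3.4487
  x=17: (0.060/0.341) × 2 = 0.3519
Sum = 4.0000 + 5.5484 + 4.7214 + 3.4487 + 0.3519 = 18.0704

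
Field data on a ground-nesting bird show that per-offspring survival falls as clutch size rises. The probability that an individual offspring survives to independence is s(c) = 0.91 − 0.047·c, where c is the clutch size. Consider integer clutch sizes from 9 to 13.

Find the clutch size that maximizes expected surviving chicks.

10

Expected surviving chicks = c × s(c):
  c=9: 9 × 0.487 = 4.383
  c=10: 10 × 0.440 = 4.400
  c=11: 11 × 0.393 = 4.323
  c=12: 12 × 0.346 = 4.152
  c=13: 13 × 0.299 = 3.887
Maximum at c = 10 (4.400 surviving chicks).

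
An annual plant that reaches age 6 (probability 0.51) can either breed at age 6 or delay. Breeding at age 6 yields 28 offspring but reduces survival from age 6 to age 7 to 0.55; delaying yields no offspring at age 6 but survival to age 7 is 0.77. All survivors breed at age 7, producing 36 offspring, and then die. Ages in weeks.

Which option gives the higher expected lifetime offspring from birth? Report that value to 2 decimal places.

24.38

breed at age 6: R₀ = 0.51 × (28 + 0.55 × 36) = 0.51 × 47.8000 = 24.3780
delay to age 7: R₀ = 0.51 × (0.77 × 36) = 0.51 × 27.7200 = 14.1372
Higher: breed at age 6 (24.3780).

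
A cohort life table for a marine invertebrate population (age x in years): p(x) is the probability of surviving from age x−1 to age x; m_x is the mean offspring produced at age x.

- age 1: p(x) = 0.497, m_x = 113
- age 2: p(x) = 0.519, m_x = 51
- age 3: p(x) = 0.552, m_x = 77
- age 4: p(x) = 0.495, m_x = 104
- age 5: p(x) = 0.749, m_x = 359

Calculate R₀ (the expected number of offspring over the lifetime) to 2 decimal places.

106.56

Survivorship from birth: l_x = p_1·p_2·…·p_x.
  l_1 = 0.49700
  l_2 = 0.25794
  l_3 = 0.14238
  l_4 = 0.07048
  l_5 = 0.05279
R₀ = Σ l_x m_x:
  age 1: 0.49700 × 113 = 56.1610
  age 2: 0.25794 × 51 = 13.1549
  age 3: 0.14238 × 77 = 10.9633
  age 4: 0.07048 × 104 = 7.3299
  age 5: 0.05279 × 359 = 18.9516
R₀ = 56.1610 + 13.1549 + 10.9633 + 7.3299 + 18.9516 = 106.5607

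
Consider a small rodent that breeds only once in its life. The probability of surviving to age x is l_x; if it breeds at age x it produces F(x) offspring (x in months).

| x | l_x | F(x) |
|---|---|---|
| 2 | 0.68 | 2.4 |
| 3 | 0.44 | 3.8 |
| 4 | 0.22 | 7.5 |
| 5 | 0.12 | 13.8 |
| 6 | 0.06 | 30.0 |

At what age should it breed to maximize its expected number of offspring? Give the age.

6

Expected offspring if breeding at age x = l_x × F(x):
  age 2: 0.68 × 2.4 = 1.632
  age 3: 0.44 × 3.8 = 1.672
  age 4: 0.22 × 7.5 = 1.650
  age 5: 0.12 × 13.8 = 1.656
  age 6: 0.06 × 30.0 = 1.800
Maximum at age 6 (1.800).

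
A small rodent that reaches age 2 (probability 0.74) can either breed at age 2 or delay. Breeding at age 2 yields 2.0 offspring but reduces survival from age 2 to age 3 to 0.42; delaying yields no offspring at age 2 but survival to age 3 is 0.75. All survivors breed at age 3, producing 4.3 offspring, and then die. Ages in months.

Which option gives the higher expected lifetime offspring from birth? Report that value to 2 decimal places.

2.82

breed at age 2: R₀ = 0.74 × (2.0 + 0.42 × 4.3) = 0.74 × 3.8060 = 2.8164
delay to age 3: R₀ = 0.74 × (0.75 × 4.3) = 0.74 × 3.2250 = 2.3865
Higher: breed at age 2 (2.8164).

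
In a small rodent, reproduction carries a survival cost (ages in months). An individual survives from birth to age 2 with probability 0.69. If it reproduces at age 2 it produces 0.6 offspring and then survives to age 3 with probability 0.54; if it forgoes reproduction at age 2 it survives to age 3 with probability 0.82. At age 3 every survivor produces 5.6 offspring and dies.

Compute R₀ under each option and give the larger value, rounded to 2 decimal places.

3.17

breed at age 2: R₀ = 0.69 × (0.6 + 0.54 × 5.6) = 0.69 × 3.6240 = 2.5006
delay to age 3: R₀ = 0.69 × (0.82 × 5.6) = 0.69 × 4.5920 = 3.1685
Higher: delay to age 3 (3.1685).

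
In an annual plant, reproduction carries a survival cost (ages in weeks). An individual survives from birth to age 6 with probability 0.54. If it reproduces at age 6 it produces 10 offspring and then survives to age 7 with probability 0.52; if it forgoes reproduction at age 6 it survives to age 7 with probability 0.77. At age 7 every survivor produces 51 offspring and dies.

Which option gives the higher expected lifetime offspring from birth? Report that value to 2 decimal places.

breed at age 6: R₀ = 0.54 × (10 + 0.52 × 51) = 0.54 × 36.5200 = 19.7208
delay to age 7: R₀ = 0.54 × (0.77 × 51) = 0.54 × 39.2700 = 21.2058
Higher: delay to age 7 (21.2058).

21.21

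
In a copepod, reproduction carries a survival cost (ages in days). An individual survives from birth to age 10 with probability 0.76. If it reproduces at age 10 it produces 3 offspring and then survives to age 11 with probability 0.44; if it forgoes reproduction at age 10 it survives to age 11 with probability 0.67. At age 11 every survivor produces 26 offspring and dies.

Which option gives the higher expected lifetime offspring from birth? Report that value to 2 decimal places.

13.24

breed at age 10: R₀ = 0.76 × (3 + 0.44 × 26) = 0.76 × 14.4400 = 10.9744
delay to age 11: R₀ = 0.76 × (0.67 × 26) = 0.76 × 17.4200 = 13.2392
Higher: delay to age 11 (13.2392).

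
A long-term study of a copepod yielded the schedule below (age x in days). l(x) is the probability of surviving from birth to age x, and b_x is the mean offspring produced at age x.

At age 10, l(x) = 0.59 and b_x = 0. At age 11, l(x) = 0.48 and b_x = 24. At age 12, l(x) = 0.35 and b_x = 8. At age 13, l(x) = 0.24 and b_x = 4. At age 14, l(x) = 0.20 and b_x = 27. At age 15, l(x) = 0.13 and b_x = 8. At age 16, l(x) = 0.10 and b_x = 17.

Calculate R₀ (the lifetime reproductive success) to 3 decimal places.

R₀ = Σ l(x) b_x:
  age 10: 0.59 × 0 = 0.0000
  age 11: 0.48 × 24 = 11.5200
  age 12: 0.35 × 8 = 2.8000
  age 13: 0.24 × 4 = 0.9600
  age 14: 0.20 × 27 = 5.4000
  age 15: 0.13 × 8 = 1.0400
  age 16: 0.10 × 17 = 1.7000
R₀ = 0.0000 + 11.5200 + 2.8000 + 0.9600 + 5.4000 + 1.0400 + 1.7000 = 23.4200

23.420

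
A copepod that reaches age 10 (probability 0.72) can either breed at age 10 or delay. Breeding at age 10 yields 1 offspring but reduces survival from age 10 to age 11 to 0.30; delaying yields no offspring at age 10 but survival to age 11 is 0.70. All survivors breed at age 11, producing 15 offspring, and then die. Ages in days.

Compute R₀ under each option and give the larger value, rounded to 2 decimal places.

7.56

breed at age 10: R₀ = 0.72 × (1 + 0.30 × 15) = 0.72 × 5.5000 = 3.9600
delay to age 11: R₀ = 0.72 × (0.70 × 15) = 0.72 × 10.5000 = 7.5600
Higher: delay to age 11 (7.5600).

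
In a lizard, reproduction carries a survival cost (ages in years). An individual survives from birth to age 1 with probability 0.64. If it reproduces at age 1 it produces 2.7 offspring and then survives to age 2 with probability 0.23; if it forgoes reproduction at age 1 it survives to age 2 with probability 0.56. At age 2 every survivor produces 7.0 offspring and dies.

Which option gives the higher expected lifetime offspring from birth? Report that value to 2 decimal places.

2.76

breed at age 1: R₀ = 0.64 × (2.7 + 0.23 × 7.0) = 0.64 × 4.3100 = 2.7584
delay to age 2: R₀ = 0.64 × (0.56 × 7.0) = 0.64 × 3.9200 = 2.5088
Higher: breed at age 1 (2.7584).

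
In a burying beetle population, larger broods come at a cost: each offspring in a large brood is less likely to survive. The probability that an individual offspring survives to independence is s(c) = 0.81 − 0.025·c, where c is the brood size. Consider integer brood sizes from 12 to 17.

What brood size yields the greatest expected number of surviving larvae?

Expected surviving larvae = c × s(c):
  c=12: 12 × 0.510 = 6.120
  c=13: 13 × 0.485 = 6.305
  c=14: 14 × 0.460 = 6.440
  c=15: 15 × 0.435 = 6.525
  c=16: 16 × 0.410 = 6.560
  c=17: 17 × 0.385 = 6.545
Maximum at c = 16 (6.560 surviving larvae).

16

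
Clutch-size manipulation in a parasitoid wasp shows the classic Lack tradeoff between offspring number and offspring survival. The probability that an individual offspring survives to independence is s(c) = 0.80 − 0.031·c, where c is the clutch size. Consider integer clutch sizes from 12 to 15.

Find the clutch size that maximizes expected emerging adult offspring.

13

Expected emerging adult offspring = c × s(c):
  c=12: 12 × 0.428 = 5.136
  c=13: 13 × 0.397 = 5.161
  c=14: 14 × 0.366 = 5.124
  c=15: 15 × 0.335 = 5.025
Maximum at c = 13 (5.161 emerging adult offspring).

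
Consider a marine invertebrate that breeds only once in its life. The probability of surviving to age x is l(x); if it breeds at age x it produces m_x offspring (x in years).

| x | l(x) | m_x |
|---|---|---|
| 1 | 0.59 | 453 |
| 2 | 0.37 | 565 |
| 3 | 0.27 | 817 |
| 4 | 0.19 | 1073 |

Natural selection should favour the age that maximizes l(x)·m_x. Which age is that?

1

Expected offspring if breeding at age x = l(x) × m_x:
  age 1: 0.59 × 453 = 267.270
  age 2: 0.37 × 565 = 209.050
  age 3: 0.27 × 817 = 220.590
  age 4: 0.19 × 1073 = 203.870
Maximum at age 1 (267.270).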